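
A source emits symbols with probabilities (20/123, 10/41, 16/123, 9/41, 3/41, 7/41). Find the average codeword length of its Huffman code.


Huffman construction (repeatedly merge the two least-probable nodes; each merge adds 1 bit to every symbol beneath it): 3/41 + 16/123 = 25/123; 20/123 + 7/41 = 1/3; 25/123 + 9/41 = 52/123; 10/41 + 1/3 = 71/123; 52/123 + 71/123 = 1. Resulting codeword lengths (in the order the probabilities were given): (3, 2, 3, 2, 3, 3). L_avg = sum(p_i * l_i) = 20/123*3 + 10/41*2 + 16/123*3 + 9/41*2 + 3/41*3 + 7/41*3 = 104/41 = 2.5366

2.5366 bits


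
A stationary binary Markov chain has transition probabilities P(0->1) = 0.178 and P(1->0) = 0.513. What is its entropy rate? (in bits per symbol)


Stationary distribution: pi_0 = p10/(p01+p10) = 0.7424, pi_1 = 0.2576. Entropy rate H' = pi_0*H(p01) + pi_1*H(p10) = 0.7424*0.6757 + 0.2576*0.9995 = 0.7591

0.7591 bits/symbol


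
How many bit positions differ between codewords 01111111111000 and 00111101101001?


Count differing positions: . ^ . . . . ^ . . ^ . . . ^ = 4 differences

4


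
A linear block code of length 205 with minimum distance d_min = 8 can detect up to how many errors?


Detection capability = d_min - 1 = 8 - 1 = 7

7 errors


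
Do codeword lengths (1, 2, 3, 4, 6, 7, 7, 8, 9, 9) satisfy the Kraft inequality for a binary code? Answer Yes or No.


Kraft sum = sum(2^(-l_i)) = 0.9766, need <= 1. Result: satisfied (a binary prefix-free code with these lengths exists)

Yes


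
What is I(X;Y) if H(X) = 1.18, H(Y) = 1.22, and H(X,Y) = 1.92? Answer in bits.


I(X;Y) = H(X) + H(Y) - H(X,Y) = 1.18 + 1.22 - 1.92 = 0.48

0.48 bits


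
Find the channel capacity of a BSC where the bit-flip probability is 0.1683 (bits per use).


H(p) = -p*log2(p) - (1-p)*log2(1-p) = -0.1683*log2(0.1683) - 0.8317*log2(0.8317) = 0.432681 + 0.221120 = 0.6538. C = 1 - H(p) = 1 - 0.6538 = 0.3462

0.3462 bits


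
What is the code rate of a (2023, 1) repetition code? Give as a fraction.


Rate = k/n = 1/2023

1/2023


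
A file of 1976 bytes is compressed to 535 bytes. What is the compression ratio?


Ratio = original / compressed = 1976 / 535 = 3.6935

3.6935


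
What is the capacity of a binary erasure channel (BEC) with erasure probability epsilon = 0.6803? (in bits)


C = 1 - epsilon = 1 - 0.6803 = 0.3197

0.3197 bits


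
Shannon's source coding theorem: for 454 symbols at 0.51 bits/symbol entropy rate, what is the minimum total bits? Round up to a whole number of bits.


Minimum bits >= n * H = 454 * 0.51 = 231.54, rounded up to a whole number of bits = 232

232 bits


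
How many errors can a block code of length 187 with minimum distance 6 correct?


Correction capability = floor((d-1)/2) = floor((6-1)/2) = 2

2 errors


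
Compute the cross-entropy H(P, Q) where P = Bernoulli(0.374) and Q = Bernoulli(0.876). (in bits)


H(P,Q) = -p*log2(q) - (1-p)*log2(1-q). -0.374*log2(0.876) = 0.071433; -0.626*log2(0.124) = 1.885254. H(P,Q) = 0.071433 + 1.885254 = 1.9567

1.9567 bits


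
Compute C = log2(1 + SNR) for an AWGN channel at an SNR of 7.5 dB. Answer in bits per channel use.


SNR_linear = 10^(7.5/10) = 5.6234; C = log2(1 + SNR_linear) = log2(1 + 5.6234) = 2.7276

2.7276 bits/channel use


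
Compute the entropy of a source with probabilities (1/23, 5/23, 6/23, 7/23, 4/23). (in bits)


H = -sum(p_i * log2(p_i)). Terms: -(1/23)*log2(1/23) = 0.196677; -(5/23)*log2(5/23) = 0.478616; -(6/23)*log2(6/23) = 0.505722; -(7/23)*log2(7/23) = 0.522324; -(4/23)*log2(4/23) = 0.438880. H = 0.196677 + 0.478616 + 0.505722 + 0.522324 + 0.438880 = 2.1422

2.1422 bits


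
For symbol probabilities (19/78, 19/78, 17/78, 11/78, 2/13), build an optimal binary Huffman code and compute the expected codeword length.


Huffman construction (repeatedly merge the two least-probable nodes; each merge adds 1 bit to every symbol beneath it): 11/78 + 2/13 = 23/78; 17/78 + 19/78 = 6/13; 19/78 + 23/78 = 7/13; 6/13 + 7/13 = 1. Resulting codeword lengths (in the order the probabilities were given): (2, 2, 2, 3, 3). L_avg = sum(p_i * l_i) = 19/78*2 + 19/78*2 + 17/78*2 + 11/78*3 + 2/13*3 = 179/78 = 2.2949

2.2949 bits


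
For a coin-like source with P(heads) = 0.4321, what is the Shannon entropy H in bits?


H = -p*log2(p) - (1-p)*log2(1-p). -0.4321*log2(0.4321) = 0.523084; -0.5679*log2(0.5679) = 0.463572. H = 0.523084 + 0.463572 = 0.9867

0.9867 bits


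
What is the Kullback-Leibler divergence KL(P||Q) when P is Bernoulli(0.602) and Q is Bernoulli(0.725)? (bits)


KL = p*log2(p/q) + (1-p)*log2((1-p)/(1-q)) = 0.602*log2(0.602/0.725) + 0.398*log2(0.398/0.275) = 0.0508

0.0508 bits


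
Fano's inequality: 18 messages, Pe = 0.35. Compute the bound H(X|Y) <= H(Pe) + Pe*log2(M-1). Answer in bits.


H(Pe) = -Pe*log2(Pe) - (1-Pe)*log2(1-Pe) = -0.35*log2(0.35) - 0.65*log2(0.65) = 0.530101 + 0.403967 = 0.9341. Pe*log2(M-1) = 0.35*log2(17) = 1.430612. Bound = H(Pe) + Pe*log2(M-1) = 0.530101 + 0.403967 + 1.430612 = 2.3647

2.3647 bits


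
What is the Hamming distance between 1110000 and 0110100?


Count differing positions: ^ . . . ^ . . = 2 differences

2


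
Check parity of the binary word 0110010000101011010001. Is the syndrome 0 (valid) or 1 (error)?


Syndrome = XOR of all bits = 0 XOR 1 XOR 1 XOR 0 XOR 0 XOR 1 XOR 0 XOR 0 XOR 0 XOR 0 XOR 1 XOR 0 XOR 1 XOR 0 XOR 1 XOR 1 XOR 0 XOR 1 XOR 0 XOR 0 XOR 0 XOR 1 = 1

1


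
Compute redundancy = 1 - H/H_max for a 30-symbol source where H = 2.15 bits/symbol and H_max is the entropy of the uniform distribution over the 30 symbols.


H_max = log2(K) = log2(30) = 4.9069 bits/symbol. Redundancy = 1 - H/H_max = 1 - 2.15/4.9069 = 1 - 0.4382 = 0.5618

0.5618


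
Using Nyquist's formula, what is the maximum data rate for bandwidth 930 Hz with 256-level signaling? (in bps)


Rate = 2 * B * log2(M) = 2 * 930 * 8.0 = 14880.0

14880.0 bps


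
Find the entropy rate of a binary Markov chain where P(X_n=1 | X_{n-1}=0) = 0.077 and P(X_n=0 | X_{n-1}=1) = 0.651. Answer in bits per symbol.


Stationary distribution: pi_0 = p10/(p01+p10) = 0.8942, pi_1 = 0.1058. Entropy rate H' = pi_0*H(p01) + pi_1*H(p10) = 0.8942*0.3915 + 0.1058*0.9332 = 0.4488

0.4488 bits/symbol


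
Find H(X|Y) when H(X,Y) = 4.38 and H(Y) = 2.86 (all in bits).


H(X|Y) = H(X,Y) - H(Y) = 4.38 - 2.86 = 1.52

1.52 bits


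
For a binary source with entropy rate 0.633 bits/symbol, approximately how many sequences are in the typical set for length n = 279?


log2|A_typical| = nH = 279 * 0.633 = 176.607, so |A_typical| ~ 2^176.607 = 1.459e+53

1.459e+53


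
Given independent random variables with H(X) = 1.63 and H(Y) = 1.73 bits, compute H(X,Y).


For independent variables, H(X,Y) = H(X) + H(Y) = 1.63 + 1.73 = 3.36

3.36 bits


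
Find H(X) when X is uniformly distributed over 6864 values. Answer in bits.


H = log2(n) = log2(6864) = 12.7448

12.7448 bits


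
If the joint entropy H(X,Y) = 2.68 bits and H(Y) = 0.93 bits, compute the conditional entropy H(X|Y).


H(X|Y) = H(X,Y) - H(Y) = 2.68 - 0.93 = 1.75

1.75 bits


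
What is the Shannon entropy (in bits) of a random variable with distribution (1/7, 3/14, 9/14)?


H = -sum(p_i * log2(p_i)). Terms: -(1/7)*log2(1/7) = 0.401051; -(3/14)*log2(3/14) = 0.476227; -(9/14)*log2(9/14) = 0.409776. H = 0.401051 + 0.476227 + 0.409776 = 1.2871

1.2871 bits


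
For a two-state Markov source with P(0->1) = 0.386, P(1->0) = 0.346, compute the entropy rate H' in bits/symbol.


Stationary distribution: pi_0 = p10/(p01+p10) = 0.4727, pi_1 = 0.5273. Entropy rate H' = pi_0*H(p01) + pi_1*H(p10) = 0.4727*0.9622 + 0.5273*0.9304 = 0.9454

0.9454 bits/symbol


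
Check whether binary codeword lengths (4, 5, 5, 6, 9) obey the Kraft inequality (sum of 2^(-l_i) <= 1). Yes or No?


Kraft sum = sum(2^(-l_i)) = 0.1426, need <= 1. Result: satisfied (a binary prefix-free code with these lengths exists)

Yes


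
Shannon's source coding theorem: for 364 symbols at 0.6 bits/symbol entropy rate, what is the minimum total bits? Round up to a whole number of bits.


Minimum bits >= n * H = 364 * 0.6 = 218.4, rounded up to a whole number of bits = 219

219 bits


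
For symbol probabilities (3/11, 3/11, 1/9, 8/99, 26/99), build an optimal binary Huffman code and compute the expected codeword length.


Huffman construction (repeatedly merge the two least-probable nodes; each merge adds 1 bit to every symbol beneath it): 8/99 + 1/9 = 19/99; 19/99 + 26/99 = 5/11; 3/11 + 3/11 = 6/11; 5/11 + 6/11 = 1. Resulting codeword lengths (in the order the probabilities were given): (2, 2, 3, 3, 2). L_avg = sum(p_i * l_i) = 3/11*2 + 3/11*2 + 1/9*3 + 8/99*3 + 26/99*2 = 217/99 = 2.1919

2.1919 bits


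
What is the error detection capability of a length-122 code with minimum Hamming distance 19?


Detection capability = d_min - 1 = 19 - 1 = 18

18 errors


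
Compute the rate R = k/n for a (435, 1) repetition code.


Rate = k/n = 1/435

1/435


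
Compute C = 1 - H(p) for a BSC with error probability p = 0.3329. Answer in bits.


H(p) = -p*log2(p) - (1-p)*log2(1-p) = -0.3329*log2(0.3329) - 0.6671*log2(0.6671) = 0.528259 + 0.389603 = 0.9179. C = 1 - H(p) = 1 - 0.9179 = 0.0821

0.0821 bits


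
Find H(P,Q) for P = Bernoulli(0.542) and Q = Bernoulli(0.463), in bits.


H(P,Q) = -p*log2(q) - (1-p)*log2(1-q). -0.542*log2(0.463) = 0.602116; -0.458*log2(0.537) = 0.410829. H(P,Q) = 0.602116 + 0.410829 = 1.0129

1.0129 bits


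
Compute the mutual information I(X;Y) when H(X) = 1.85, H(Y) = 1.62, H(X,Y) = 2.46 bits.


I(X;Y) = H(X) + H(Y) - H(X,Y) = 1.85 + 1.62 - 2.46 = 1.01

1.01 bits


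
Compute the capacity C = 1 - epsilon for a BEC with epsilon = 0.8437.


C = 1 - epsilon = 1 - 0.8437 = 0.1563

0.1563 bits


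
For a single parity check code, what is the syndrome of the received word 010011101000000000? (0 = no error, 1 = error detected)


Syndrome = XOR of all bits = 0 XOR 1 XOR 0 XOR 0 XOR 1 XOR 1 XOR 1 XOR 0 XOR 1 XOR 0 XOR 0 XOR 0 XOR 0 XOR 0 XOR 0 XOR 0 XOR 0 XOR 0 = 1

1


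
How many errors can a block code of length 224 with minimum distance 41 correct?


Correction capability = floor((d-1)/2) = floor((41-1)/2) = 20

20 errors


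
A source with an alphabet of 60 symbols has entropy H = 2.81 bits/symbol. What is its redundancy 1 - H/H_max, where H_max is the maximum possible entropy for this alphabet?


H_max = log2(K) = log2(60) = 5.9069 bits/symbol. Redundancy = 1 - H/H_max = 1 - 2.81/5.9069 = 1 - 0.4757 = 0.5243

0.5243


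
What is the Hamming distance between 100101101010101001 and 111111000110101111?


Count differing positions: . ^ ^ . ^ . ^ . ^ ^ . . . . . ^ ^ . = 8 differences

8


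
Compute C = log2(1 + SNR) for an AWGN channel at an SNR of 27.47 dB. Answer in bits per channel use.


SNR_linear = 10^(27.47/10) = 558.4702; C = log2(1 + SNR_linear) = log2(1 + 558.4702) = 9.1279

9.1279 bits/channel use


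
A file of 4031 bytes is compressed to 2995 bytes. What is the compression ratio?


Ratio = original / compressed = 4031 / 2995 = 1.3459

1.3459


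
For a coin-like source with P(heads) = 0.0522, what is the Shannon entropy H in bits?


H = -p*log2(p) - (1-p)*log2(1-p). -0.0522*log2(0.0522) = 0.222362; -0.9478*log2(0.9478) = 0.073308. H = 0.222362 + 0.073308 = 0.2957

0.2957 bits


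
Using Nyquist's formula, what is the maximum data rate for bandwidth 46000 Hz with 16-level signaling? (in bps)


Rate = 2 * B * log2(M) = 2 * 46000 * 4.0 = 368000.0

368000.0 bps


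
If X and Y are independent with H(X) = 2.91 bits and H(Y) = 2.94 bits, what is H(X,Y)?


For independent variables, H(X,Y) = H(X) + H(Y) = 2.91 + 2.94 = 5.85

5.85 bits


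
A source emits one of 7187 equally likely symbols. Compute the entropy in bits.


H = log2(n) = log2(7187) = 12.8112

12.8112 bits


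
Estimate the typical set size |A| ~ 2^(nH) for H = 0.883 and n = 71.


log2|A_typical| = nH = 71 * 0.883 = 62.693, so |A_typical| ~ 2^62.693 = 7.455e+18

7.455e+18


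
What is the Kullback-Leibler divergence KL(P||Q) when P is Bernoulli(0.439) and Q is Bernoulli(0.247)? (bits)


KL = p*log2(p/q) + (1-p)*log2((1-p)/(1-q)) = 0.439*log2(0.439/0.247) + 0.561*log2(0.561/0.753) = 0.126

0.126 bits


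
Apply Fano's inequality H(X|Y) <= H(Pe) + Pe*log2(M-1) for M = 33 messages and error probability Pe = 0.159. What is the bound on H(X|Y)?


H(Pe) = -Pe*log2(Pe) - (1-Pe)*log2(1-Pe) = -0.159*log2(0.159) - 0.841*log2(0.841) = 0.421811 + 0.210101 = 0.6319. Pe*log2(M-1) = 0.159*log2(32) = 0.795000. Bound = H(Pe) + Pe*log2(M-1) = 0.421811 + 0.210101 + 0.795000 = 1.4269

1.4269 bits


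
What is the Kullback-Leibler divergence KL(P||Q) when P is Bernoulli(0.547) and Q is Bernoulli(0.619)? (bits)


KL = p*log2(p/q) + (1-p)*log2((1-p)/(1-q)) = 0.547*log2(0.547/0.619) + 0.453*log2(0.453/0.381) = 0.0155

0.0155 bits


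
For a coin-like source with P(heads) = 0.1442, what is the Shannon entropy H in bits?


H = -p*log2(p) - (1-p)*log2(1-p). -0.1442*log2(0.1442) = 0.402874; -0.8558*log2(0.8558) = 0.192259. H = 0.402874 + 0.192259 = 0.5951

0.5951 bits


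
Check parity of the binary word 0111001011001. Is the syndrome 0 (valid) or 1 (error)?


Syndrome = XOR of all bits = 0 XOR 1 XOR 1 XOR 1 XOR 0 XOR 0 XOR 1 XOR 0 XOR 1 XOR 1 XOR 0 XOR 0 XOR 1 = 1

1


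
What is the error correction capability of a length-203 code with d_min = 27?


Correction capability = floor((d-1)/2) = floor((27-1)/2) = 13

13 errors


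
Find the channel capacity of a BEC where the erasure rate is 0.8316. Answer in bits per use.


C = 1 - epsilon = 1 - 0.8316 = 0.1684

0.1684 bits


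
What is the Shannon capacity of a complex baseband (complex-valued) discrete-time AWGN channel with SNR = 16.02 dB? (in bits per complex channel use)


SNR_linear = 10^(16.02/10) = 39.9945; C = log2(1 + SNR_linear) = log2(1 + 39.9945) = 5.3574

5.3574 bits/channel use


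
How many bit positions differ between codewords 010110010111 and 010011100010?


Count differing positions: . . . ^ . ^ ^ ^ . ^ . ^ = 6 differences

6


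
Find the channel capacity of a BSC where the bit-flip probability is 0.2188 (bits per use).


H(p) = -p*log2(p) - (1-p)*log2(1-p) = -0.2188*log2(0.2188) - 0.7812*log2(0.7812) = 0.479679 + 0.278292 = 0.758. C = 1 - H(p) = 1 - 0.758 = 0.242

0.242 bits


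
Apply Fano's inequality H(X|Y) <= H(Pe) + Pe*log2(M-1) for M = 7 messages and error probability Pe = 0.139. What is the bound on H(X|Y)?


H(Pe) = -Pe*log2(Pe) - (1-Pe)*log2(1-Pe) = -0.139*log2(0.139) - 0.861*log2(0.861) = 0.395711 + 0.185903 = 0.5816. Pe*log2(M-1) = 0.139*log2(6) = 0.359310. Bound = H(Pe) + Pe*log2(M-1) = 0.395711 + 0.185903 + 0.359310 = 0.9409

0.9409 bits


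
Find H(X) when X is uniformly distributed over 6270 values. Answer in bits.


H = log2(n) = log2(6270) = 12.6142

12.6142 bits


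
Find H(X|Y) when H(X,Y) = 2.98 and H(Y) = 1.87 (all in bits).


H(X|Y) = H(X,Y) - H(Y) = 2.98 - 1.87 = 1.11

1.11 bits


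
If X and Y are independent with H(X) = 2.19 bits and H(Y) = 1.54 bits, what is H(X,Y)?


For independent variables, H(X,Y) = H(X) + H(Y) = 2.19 + 1.54 = 3.73

3.73 bits


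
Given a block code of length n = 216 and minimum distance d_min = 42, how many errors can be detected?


Detection capability = d_min - 1 = 42 - 1 = 41

41 errors


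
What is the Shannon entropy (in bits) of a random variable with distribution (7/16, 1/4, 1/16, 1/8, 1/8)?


H = -sum(p_i * log2(p_i)). Terms: -(7/16)*log2(7/16) = 0.521782; -(1/4)*log2(1/4) = 0.500000; -(1/16)*log2(1/16) = 0.250000; -(1/8)*log2(1/8) = 0.375000; -(1/8)*log2(1/8) = 0.375000. H = 0.521782 + 0.500000 + 0.250000 + 0.375000 + 0.375000 = 2.0218

2.0218 bits


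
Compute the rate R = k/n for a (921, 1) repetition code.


Rate = k/n = 1/921

1/921


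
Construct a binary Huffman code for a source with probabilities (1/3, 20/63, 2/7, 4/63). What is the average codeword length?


Huffman construction (repeatedly merge the two least-probable nodes; each merge adds 1 bit to every symbol beneath it): 4/63 + 2/7 = 22/63; 20/63 + 1/3 = 41/63; 22/63 + 41/63 = 1. Resulting codeword lengths (in the order the probabilities were given): (2, 2, 2, 2). L_avg = sum(p_i * l_i) = 1/3*2 + 20/63*2 + 2/7*2 + 4/63*2 = 2

2.0 bits


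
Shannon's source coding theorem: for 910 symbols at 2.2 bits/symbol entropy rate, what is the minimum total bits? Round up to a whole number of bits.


Minimum bits >= n * H = 910 * 2.2 = 2002.0, rounded up to a whole number of bits = 2002

2002 bits


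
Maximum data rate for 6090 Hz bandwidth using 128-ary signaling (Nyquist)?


Rate = 2 * B * log2(M) = 2 * 6090 * 7.0 = 85260.0

85260.0 bps


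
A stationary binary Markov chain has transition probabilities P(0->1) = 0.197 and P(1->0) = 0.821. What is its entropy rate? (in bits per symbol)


Stationary distribution: pi_0 = p10/(p01+p10) = 0.8065, pi_1 = 0.1935. Entropy rate H' = pi_0*H(p01) + pi_1*H(p10) = 0.8065*0.7159 + 0.1935*0.6779 = 0.7085

0.7085 bits/symbol


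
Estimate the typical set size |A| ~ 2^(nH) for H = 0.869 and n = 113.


log2|A_typical| = nH = 113 * 0.869 = 98.197, so |A_typical| ~ 2^98.197 = 3.633e+29

3.633e+29


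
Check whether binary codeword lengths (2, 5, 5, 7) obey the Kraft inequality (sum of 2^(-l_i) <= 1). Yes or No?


Kraft sum = sum(2^(-l_i)) = 0.3203, need <= 1. Result: satisfied (a binary prefix-free code with these lengths exists)

Yes


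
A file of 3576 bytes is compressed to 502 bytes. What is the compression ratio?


Ratio = original / compressed = 3576 / 502 = 7.1235

7.1235


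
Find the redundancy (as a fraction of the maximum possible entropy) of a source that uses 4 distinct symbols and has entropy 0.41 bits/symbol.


H_max = log2(K) = log2(4) = 2.0 bits/symbol. Redundancy = 1 - H/H_max = 1 - 0.41/2.0 = 1 - 0.205 = 0.795

0.795


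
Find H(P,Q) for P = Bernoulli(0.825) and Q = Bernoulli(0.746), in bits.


H(P,Q) = -p*log2(q) - (1-p)*log2(1-q). -0.825*log2(0.746) = 0.348771; -0.175*log2(0.254) = 0.345992. H(P,Q) = 0.348771 + 0.345992 = 0.6948

0.6948 bits


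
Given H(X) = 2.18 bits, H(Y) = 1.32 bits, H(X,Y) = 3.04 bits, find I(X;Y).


I(X;Y) = H(X) + H(Y) - H(X,Y) = 2.18 + 1.32 - 3.04 = 0.46

0.46 bits


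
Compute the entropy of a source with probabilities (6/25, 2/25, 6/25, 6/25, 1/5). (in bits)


H = -sum(p_i * log2(p_i)). Terms: -(6/25)*log2(6/25) = 0.494134; -(2/25)*log2(2/25) = 0.291508; -(6/25)*log2(6/25) = 0.494134; -(6/25)*log2(6/25) = 0.494134; -(1/5)*log2(1/5) = 0.464386. H = 0.494134 + 0.291508 + 0.494134 + 0.494134 + 0.464386 = 2.2383

2.2383 bits


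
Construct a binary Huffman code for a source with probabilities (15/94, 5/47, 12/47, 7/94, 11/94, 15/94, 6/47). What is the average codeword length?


Huffman construction (repeatedly merge the two least-probable nodes; each merge adds 1 bit to every symbol beneath it): 7/94 + 5/47 = 17/94; 11/94 + 6/47 = 23/94; 15/94 + 15/94 = 15/47; 17/94 + 23/94 = 20/47; 12/47 + 15/47 = 27/47; 20/47 + 27/47 = 1. Resulting codeword lengths (in the order the probabilities were given): (3, 3, 2, 3, 3, 3, 3). L_avg = sum(p_i * l_i) = 15/94*3 + 5/47*3 + 12/47*2 + 7/94*3 + 11/94*3 + 15/94*3 + 6/47*3 = 129/47 = 2.7447

2.7447 bits


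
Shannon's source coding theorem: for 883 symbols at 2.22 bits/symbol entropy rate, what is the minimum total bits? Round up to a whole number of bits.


Minimum bits >= n * H = 883 * 2.22 = 1960.26, rounded up to a whole number of bits = 1961

1961 bits


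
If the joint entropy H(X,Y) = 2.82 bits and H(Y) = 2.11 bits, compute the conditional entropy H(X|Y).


H(X|Y) = H(X,Y) - H(Y) = 2.82 - 2.11 = 0.71

0.71 bits


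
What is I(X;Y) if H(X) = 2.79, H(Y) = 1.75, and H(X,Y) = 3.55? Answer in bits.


I(X;Y) = H(X) + H(Y) - H(X,Y) = 2.79 + 1.75 - 3.55 = 0.99

0.99 bits


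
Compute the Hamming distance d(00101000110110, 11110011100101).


Count differing positions: ^ ^ . ^ ^ . ^ ^ . ^ . . ^ ^ = 9 differences

9


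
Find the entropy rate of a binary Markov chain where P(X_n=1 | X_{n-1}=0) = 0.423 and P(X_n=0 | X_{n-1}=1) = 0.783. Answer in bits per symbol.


Stationary distribution: pi_0 = p10/(p01+p10) = 0.6493, pi_1 = 0.3507. Entropy rate H' = pi_0*H(p01) + pi_1*H(p10) = 0.6493*0.9828 + 0.3507*0.7547 = 0.9028

0.9028 bits/symbol


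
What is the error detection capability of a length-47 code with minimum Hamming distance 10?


Detection capability = d_min - 1 = 10 - 1 = 9

9 errors


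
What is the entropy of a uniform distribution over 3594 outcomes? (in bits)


H = log2(n) = log2(3594) = 11.8114

11.8114 bits


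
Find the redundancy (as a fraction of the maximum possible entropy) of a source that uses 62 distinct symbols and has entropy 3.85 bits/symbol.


H_max = log2(K) = log2(62) = 5.9542 bits/symbol. Redundancy = 1 - H/H_max = 1 - 3.85/5.9542 = 1 - 0.6466 = 0.3534

0.3534


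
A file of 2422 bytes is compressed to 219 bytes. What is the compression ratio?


Ratio = original / compressed = 2422 / 219 = 11.0594

11.0594


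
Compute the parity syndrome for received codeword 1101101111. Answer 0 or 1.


Syndrome = XOR of all bits = 1 XOR 1 XOR 0 XOR 1 XOR 1 XOR 0 XOR 1 XOR 1 XOR 1 XOR 1 = 0

0


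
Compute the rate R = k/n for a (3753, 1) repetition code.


Rate = k/n = 1/3753

1/3753


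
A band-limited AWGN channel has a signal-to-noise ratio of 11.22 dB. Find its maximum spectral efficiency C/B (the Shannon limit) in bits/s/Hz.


SNR_linear = 10^(11.22/10) = 13.2434; C/B = log2(1 + SNR_linear) = log2(1 + 13.2434) = 3.8322

3.8322 bits/s/Hz


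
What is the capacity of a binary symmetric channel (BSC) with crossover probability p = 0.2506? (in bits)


H(p) = -p*log2(p) - (1-p)*log2(1-p) = -0.2506*log2(0.2506) - 0.7494*log2(0.7494) = 0.500333 + 0.311894 = 0.8122. C = 1 - H(p) = 1 - 0.8122 = 0.1878

0.1878 bits


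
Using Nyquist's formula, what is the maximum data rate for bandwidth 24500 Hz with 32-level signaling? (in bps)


Rate = 2 * B * log2(M) = 2 * 24500 * 5.0 = 245000.0

245000.0 bps


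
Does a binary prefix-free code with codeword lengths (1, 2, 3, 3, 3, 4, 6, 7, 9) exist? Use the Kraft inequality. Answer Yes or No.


Kraft sum = sum(2^(-l_i)) = 1.2129, need <= 1. Result: violated (a binary prefix-free code with these lengths cannot exist)

No


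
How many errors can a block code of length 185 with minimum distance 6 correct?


Correction capability = floor((d-1)/2) = floor((6-1)/2) = 2

2 errors


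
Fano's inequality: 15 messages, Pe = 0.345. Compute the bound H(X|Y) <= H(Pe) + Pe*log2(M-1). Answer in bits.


H(Pe) = -Pe*log2(Pe) - (1-Pe)*log2(1-Pe) = -0.345*log2(0.345) - 0.655*log2(0.655) = 0.529689 + 0.399834 = 0.9295. Pe*log2(M-1) = 0.345*log2(14) = 1.313537. Bound = H(Pe) + Pe*log2(M-1) = 0.529689 + 0.399834 + 1.313537 = 2.2431

2.2431 bits


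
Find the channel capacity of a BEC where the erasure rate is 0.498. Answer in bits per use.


C = 1 - epsilon = 1 - 0.498 = 0.502

0.502 bits


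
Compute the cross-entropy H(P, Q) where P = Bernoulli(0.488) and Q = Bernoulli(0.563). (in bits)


H(P,Q) = -p*log2(q) - (1-p)*log2(1-q). -0.488*log2(0.563) = 0.404451; -0.512*log2(0.437) = 0.611479. H(P,Q) = 0.404451 + 0.611479 = 1.0159

1.0159 bits


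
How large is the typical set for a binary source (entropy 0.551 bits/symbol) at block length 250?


log2|A_typical| = nH = 250 * 0.551 = 137.75, so |A_typical| ~ 2^137.75 = 2.930e+41

2.930e+41


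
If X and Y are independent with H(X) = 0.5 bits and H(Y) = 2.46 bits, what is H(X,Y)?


For independent variables, H(X,Y) = H(X) + H(Y) = 0.5 + 2.46 = 2.96

2.96 bits


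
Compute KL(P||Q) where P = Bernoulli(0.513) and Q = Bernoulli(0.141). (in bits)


KL = p*log2(p/q) + (1-p)*log2((1-p)/(1-q)) = 0.513*log2(0.513/0.141) + 0.487*log2(0.487/0.859) = 0.5571

0.5571 bits


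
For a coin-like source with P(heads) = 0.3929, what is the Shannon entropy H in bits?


H = -p*log2(p) - (1-p)*log2(1-p). -0.3929*log2(0.3929) = 0.529537; -0.6071*log2(0.6071) = 0.437108. H = 0.529537 + 0.437108 = 0.9666

0.9666 bits


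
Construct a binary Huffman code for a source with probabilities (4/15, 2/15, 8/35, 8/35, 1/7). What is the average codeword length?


Huffman construction (repeatedly merge the two least-probable nodes; each merge adds 1 bit to every symbol beneath it): 2/15 + 1/7 = 29/105; 8/35 + 8/35 = 16/35; 4/15 + 29/105 = 19/35; 16/35 + 19/35 = 1. Resulting codeword lengths (in the order the probabilities were given): (2, 3, 2, 2, 3). L_avg = sum(p_i * l_i) = 4/15*2 + 2/15*3 + 8/35*2 + 8/35*2 + 1/7*3 = 239/105 = 2.2762

2.2762 bits


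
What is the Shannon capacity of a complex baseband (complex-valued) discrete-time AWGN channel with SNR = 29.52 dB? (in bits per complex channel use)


SNR_linear = 10^(29.52/10) = 895.3648; C = log2(1 + SNR_linear) = log2(1 + 895.3648) = 9.8079

9.8079 bits/channel use


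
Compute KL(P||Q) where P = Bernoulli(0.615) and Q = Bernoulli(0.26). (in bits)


KL = p*log2(p/q) + (1-p)*log2((1-p)/(1-q)) = 0.615*log2(0.615/0.26) + 0.385*log2(0.385/0.74) = 0.4009

0.4009 bits


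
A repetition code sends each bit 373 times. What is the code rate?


Rate = k/n = 1/373

1/373


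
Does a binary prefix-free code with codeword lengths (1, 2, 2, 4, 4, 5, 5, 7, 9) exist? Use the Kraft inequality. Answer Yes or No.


Kraft sum = sum(2^(-l_i)) = 1.1973, need <= 1. Result: violated (a binary prefix-free code with these lengths cannot exist)

No


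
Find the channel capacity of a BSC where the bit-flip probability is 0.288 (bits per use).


H(p) = -p*log2(p) - (1-p)*log2(1-p) = -0.288*log2(0.288) - 0.712*log2(0.712) = 0.517207 + 0.348916 = 0.8661. C = 1 - H(p) = 1 - 0.8661 = 0.1339

0.1339 bits


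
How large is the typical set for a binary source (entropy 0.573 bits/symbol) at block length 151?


log2|A_typical| = nH = 151 * 0.573 = 86.523, so |A_typical| ~ 2^86.523 = 1.112e+26

1.112e+26


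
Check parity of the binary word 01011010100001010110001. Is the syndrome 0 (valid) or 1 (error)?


Syndrome = XOR of all bits = 0 XOR 1 XOR 0 XOR 1 XOR 1 XOR 0 XOR 1 XOR 0 XOR 1 XOR 0 XOR 0 XOR 0 XOR 0 XOR 1 XOR 0 XOR 1 XOR 0 XOR 1 XOR 1 XOR 0 XOR 0 XOR 0 XOR 1 = 0

0


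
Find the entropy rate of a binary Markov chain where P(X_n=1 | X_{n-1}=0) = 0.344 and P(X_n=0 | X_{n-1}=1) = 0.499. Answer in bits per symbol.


Stationary distribution: pi_0 = p10/(p01+p10) = 0.5919, pi_1 = 0.4081. Entropy rate H' = pi_0*H(p01) + pi_1*H(p10) = 0.5919*0.9286 + 0.4081*1.0 = 0.9577

0.9577 bits/symbol


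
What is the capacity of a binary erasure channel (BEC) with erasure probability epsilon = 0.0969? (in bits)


C = 1 - epsilon = 1 - 0.0969 = 0.9031

0.9031 bits


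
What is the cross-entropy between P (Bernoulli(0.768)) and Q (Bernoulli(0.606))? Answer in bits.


H(P,Q) = -p*log2(q) - (1-p)*log2(1-q). -0.768*log2(0.606) = 0.554965; -0.232*log2(0.394) = 0.311746. H(P,Q) = 0.554965 + 0.311746 = 0.8667

0.8667 bits


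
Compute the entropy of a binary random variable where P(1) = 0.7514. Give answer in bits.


H = -p*log2(p) - (1-p)*log2(1-p). -0.7514*log2(0.7514) = 0.309838; -0.2486*log2(0.2486) = 0.499214. H = 0.309838 + 0.499214 = 0.8091

0.8091 bits


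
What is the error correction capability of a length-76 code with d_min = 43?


Correction capability = floor((d-1)/2) = floor((43-1)/2) = 21

21 errors


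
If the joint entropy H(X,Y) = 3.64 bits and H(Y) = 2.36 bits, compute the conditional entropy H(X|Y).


H(X|Y) = H(X,Y) - H(Y) = 3.64 - 2.36 = 1.28

1.28 bits


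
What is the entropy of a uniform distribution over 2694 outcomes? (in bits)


H = log2(n) = log2(2694) = 11.3955

11.3955 bits


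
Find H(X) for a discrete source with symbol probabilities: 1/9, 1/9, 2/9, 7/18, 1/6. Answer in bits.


H = -sum(p_i * log2(p_i)). Terms: -(1/9)*log2(1/9) = 0.352214; -(1/9)*log2(1/9) = 0.352214; -(2/9)*log2(2/9) = 0.482206; -(7/18)*log2(7/18) = 0.529888; -(1/6)*log2(1/6) = 0.430827. H = 0.352214 + 0.352214 + 0.482206 + 0.529888 + 0.430827 = 2.1473

2.1473 bits


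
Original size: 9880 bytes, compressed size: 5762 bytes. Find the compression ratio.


Ratio = original / compressed = 9880 / 5762 = 1.7147

1.7147


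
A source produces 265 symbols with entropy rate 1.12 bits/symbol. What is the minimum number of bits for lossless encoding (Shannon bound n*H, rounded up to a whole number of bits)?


Minimum bits >= n * H = 265 * 1.12 = 296.8, rounded up to a whole number of bits = 297

297 bits


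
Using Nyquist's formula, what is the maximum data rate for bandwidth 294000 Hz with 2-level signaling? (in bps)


Rate = 2 * B * log2(M) = 2 * 294000 * 1.0 = 588000.0

588000.0 bps


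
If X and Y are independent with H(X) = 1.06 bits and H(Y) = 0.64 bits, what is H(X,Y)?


For independent variables, H(X,Y) = H(X) + H(Y) = 1.06 + 0.64 = 1.7

1.7 bits


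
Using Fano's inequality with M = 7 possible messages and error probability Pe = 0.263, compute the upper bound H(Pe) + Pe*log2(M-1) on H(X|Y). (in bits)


H(Pe) = -Pe*log2(Pe) - (1-Pe)*log2(1-Pe) = -0.263*log2(0.263) - 0.737*log2(0.737) = 0.506766 + 0.324474 = 0.8312. Pe*log2(M-1) = 0.263*log2(6) = 0.679845. Bound = H(Pe) + Pe*log2(M-1) = 0.506766 + 0.324474 + 0.679845 = 1.5111

1.5111 bits


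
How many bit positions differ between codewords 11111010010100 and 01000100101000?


Count differing positions: ^ . ^ ^ ^ ^ ^ . ^ ^ ^ ^ . . = 10 differences

10


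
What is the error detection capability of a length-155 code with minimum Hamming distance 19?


Detection capability = d_min - 1 = 19 - 1 = 18

18 errors


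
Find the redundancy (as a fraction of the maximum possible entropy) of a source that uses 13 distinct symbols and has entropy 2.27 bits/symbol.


H_max = log2(K) = log2(13) = 3.7004 bits/symbol. Redundancy = 1 - H/H_max = 1 - 2.27/3.7004 = 1 - 0.6134 = 0.3866

0.3866


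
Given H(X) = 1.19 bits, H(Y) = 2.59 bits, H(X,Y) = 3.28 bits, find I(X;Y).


I(X;Y) = H(X) + H(Y) - H(X,Y) = 1.19 + 2.59 - 3.28 = 0.5

0.5 bits


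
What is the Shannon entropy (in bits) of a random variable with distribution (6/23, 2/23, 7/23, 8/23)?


H = -sum(p_i * log2(p_i)). Terms: -(6/23)*log2(6/23) = 0.505722; -(2/23)*log2(2/23) = 0.306397; -(7/23)*log2(7/23) = 0.522324; -(8/23)*log2(8/23) = 0.529935. H = 0.505722 + 0.306397 + 0.522324 + 0.529935 = 1.8644

1.8644 bits


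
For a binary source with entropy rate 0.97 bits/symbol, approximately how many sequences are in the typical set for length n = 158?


log2|A_typical| = nH = 158 * 0.97 = 153.26, so |A_typical| ~ 2^153.26 = 1.367e+46

1.367e+46


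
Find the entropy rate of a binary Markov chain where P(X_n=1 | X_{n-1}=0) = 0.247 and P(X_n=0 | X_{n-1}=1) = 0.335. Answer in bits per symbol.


Stationary distribution: pi_0 = p10/(p01+p10) = 0.5756, pi_1 = 0.4244. Entropy rate H' = pi_0*H(p01) + pi_1*H(p10) = 0.5756*0.8065 + 0.4244*0.92 = 0.8546

0.8546 bits/symbol


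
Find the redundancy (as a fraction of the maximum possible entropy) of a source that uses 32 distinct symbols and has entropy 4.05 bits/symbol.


H_max = log2(K) = log2(32) = 5.0 bits/symbol. Redundancy = 1 - H/H_max = 1 - 4.05/5.0 = 1 - 0.81 = 0.19

0.19


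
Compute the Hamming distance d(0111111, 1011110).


Count differing positions: ^ ^ . . . . ^ = 3 differences

3


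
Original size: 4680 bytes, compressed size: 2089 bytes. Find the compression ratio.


Ratio = original / compressed = 4680 / 2089 = 2.2403

2.2403


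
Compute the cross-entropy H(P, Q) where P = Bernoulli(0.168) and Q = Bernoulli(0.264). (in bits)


H(P,Q) = -p*log2(q) - (1-p)*log2(1-q). -0.168*log2(0.264) = 0.322794; -0.832*log2(0.736) = 0.367929. H(P,Q) = 0.322794 + 0.367929 = 0.6907

0.6907 bits


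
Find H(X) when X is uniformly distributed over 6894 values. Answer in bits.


H = log2(n) = log2(6894) = 12.7511

12.7511 bits


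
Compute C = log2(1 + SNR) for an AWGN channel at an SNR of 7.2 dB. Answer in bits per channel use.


SNR_linear = 10^(7.2/10) = 5.2481; C = log2(1 + SNR_linear) = log2(1 + 5.2481) = 2.6434

2.6434 bits/channel use


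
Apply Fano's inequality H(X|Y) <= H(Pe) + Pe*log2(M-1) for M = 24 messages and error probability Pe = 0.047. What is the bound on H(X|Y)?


H(Pe) = -Pe*log2(Pe) - (1-Pe)*log2(1-Pe) = -0.047*log2(0.047) - 0.953*log2(0.953) = 0.207326 + 0.066188 = 0.2735. Pe*log2(M-1) = 0.047*log2(23) = 0.212607. Bound = H(Pe) + Pe*log2(M-1) = 0.207326 + 0.066188 + 0.212607 = 0.4861

0.4861 bits


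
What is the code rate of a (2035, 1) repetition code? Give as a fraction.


Rate = k/n = 1/2035

1/2035


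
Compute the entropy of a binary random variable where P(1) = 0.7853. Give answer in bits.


H = -p*log2(p) - (1-p)*log2(1-p). -0.7853*log2(0.7853) = 0.273822; -0.2147*log2(0.2147) = 0.476549. H = 0.273822 + 0.476549 = 0.7504

0.7504 bits


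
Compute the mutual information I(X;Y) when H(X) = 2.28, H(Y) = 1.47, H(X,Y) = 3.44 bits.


I(X;Y) = H(X) + H(Y) - H(X,Y) = 2.28 + 1.47 - 3.44 = 0.31

0.31 bits


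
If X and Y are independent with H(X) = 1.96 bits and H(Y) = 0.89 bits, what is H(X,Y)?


For independent variables, H(X,Y) = H(X) + H(Y) = 1.96 + 0.89 = 2.85

2.85 bits


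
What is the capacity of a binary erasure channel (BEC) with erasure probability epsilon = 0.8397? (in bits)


C = 1 - epsilon = 1 - 0.8397 = 0.1603

0.1603 bits


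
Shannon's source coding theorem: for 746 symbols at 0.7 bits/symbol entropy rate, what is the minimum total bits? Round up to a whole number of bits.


Minimum bits >= n * H = 746 * 0.7 = 522.2, rounded up to a whole number of bits = 523

523 bits


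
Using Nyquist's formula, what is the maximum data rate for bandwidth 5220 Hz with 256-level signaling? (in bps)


Rate = 2 * B * log2(M) = 2 * 5220 * 8.0 = 83520.0

83520.0 bps


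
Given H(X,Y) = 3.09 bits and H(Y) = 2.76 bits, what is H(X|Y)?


H(X|Y) = H(X,Y) - H(Y) = 3.09 - 2.76 = 0.33

0.33 bits


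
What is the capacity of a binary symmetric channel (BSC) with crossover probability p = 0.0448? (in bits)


H(p) = -p*log2(p) - (1-p)*log2(1-p) = -0.0448*log2(0.0448) - 0.9552*log2(0.9552) = 0.200720 + 0.063163 = 0.2639. C = 1 - H(p) = 1 - 0.2639 = 0.7361

0.7361 bits


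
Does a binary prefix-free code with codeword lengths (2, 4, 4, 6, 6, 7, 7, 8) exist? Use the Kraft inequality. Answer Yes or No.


Kraft sum = sum(2^(-l_i)) = 0.4258, need <= 1. Result: satisfied (a binary prefix-free code with these lengths exists)

Yes


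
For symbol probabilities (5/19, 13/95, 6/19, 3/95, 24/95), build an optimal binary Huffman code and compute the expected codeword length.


Huffman construction (repeatedly merge the two least-probable nodes; each merge adds 1 bit to every symbol beneath it): 3/95 + 13/95 = 16/95; 16/95 + 24/95 = 8/19; 5/19 + 6/19 = 11/19; 8/19 + 11/19 = 1. Resulting codeword lengths (in the order the probabilities were given): (2, 3, 2, 3, 2). L_avg = sum(p_i * l_i) = 5/19*2 + 13/95*3 + 6/19*2 + 3/95*3 + 24/95*2 = 206/95 = 2.1684

2.1684 bits


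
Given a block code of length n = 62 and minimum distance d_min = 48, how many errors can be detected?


Detection capability = d_min - 1 = 48 - 1 = 47

47 errors


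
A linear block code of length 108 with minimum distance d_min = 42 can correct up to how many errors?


Correction capability = floor((d-1)/2) = floor((42-1)/2) = 20

20 errors


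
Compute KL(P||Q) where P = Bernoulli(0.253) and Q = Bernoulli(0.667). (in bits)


KL = p*log2(p/q) + (1-p)*log2((1-p)/(1-q)) = 0.253*log2(0.253/0.667) + 0.747*log2(0.747/0.333) = 0.5169

0.5169 bits


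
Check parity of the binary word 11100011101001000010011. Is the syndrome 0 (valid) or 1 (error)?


Syndrome = XOR of all bits = 1 XOR 1 XOR 1 XOR 0 XOR 0 XOR 0 XOR 1 XOR 1 XOR 1 XOR 0 XOR 1 XOR 0 XOR 0 XOR 1 XOR 0 XOR 0 XOR 0 XOR 0 XOR 1 XOR 0 XOR 0 XOR 1 XOR 1 = 1

1


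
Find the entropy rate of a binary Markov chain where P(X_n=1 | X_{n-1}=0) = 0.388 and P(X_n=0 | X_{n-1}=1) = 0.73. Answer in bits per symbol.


Stationary distribution: pi_0 = p10/(p01+p10) = 0.653, pi_1 = 0.347. Entropy rate H' = pi_0*H(p01) + pi_1*H(p10) = 0.653*0.9635 + 0.347*0.8415 = 0.9211

0.9211 bits/symbol


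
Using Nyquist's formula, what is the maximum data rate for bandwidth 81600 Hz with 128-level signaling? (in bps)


Rate = 2 * B * log2(M) = 2 * 81600 * 7.0 = 1142400.0

1142400.0 bps


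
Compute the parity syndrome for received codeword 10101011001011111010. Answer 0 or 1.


Syndrome = XOR of all bits = 1 XOR 0 XOR 1 XOR 0 XOR 1 XOR 0 XOR 1 XOR 1 XOR 0 XOR 0 XOR 1 XOR 0 XOR 1 XOR 1 XOR 1 XOR 1 XOR 1 XOR 0 XOR 1 XOR 0 = 0

0


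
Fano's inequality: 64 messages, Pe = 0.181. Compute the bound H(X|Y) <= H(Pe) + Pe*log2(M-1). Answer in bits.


H(Pe) = -Pe*log2(Pe) - (1-Pe)*log2(1-Pe) = -0.181*log2(0.181) - 0.819*log2(0.819) = 0.446335 + 0.235925 = 0.6823. Pe*log2(M-1) = 0.181*log2(63) = 1.081888. Bound = H(Pe) + Pe*log2(M-1) = 0.446335 + 0.235925 + 1.081888 = 1.7641

1.7641 bits


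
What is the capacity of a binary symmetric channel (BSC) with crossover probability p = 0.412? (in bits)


H(p) = -p*log2(p) - (1-p)*log2(1-p) = -0.412*log2(0.412) - 0.588*log2(0.588) = 0.527065 + 0.450474 = 0.9775. C = 1 - H(p) = 1 - 0.9775 = 0.0225

0.0225 bits


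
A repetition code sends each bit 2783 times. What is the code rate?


Rate = k/n = 1/2783

1/2783


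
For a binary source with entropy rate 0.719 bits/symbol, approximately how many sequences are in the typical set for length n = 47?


log2|A_typical| = nH = 47 * 0.719 = 33.793, so |A_typical| ~ 2^33.793 = 1.488e+10

1.488e+10


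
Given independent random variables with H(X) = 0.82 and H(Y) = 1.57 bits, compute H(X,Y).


For independent variables, H(X,Y) = H(X) + H(Y) = 0.82 + 1.57 = 2.39

2.39 bits


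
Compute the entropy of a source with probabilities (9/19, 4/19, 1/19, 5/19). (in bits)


H = -sum(p_i * log2(p_i)). Terms: -(9/19)*log2(9/19) = 0.510633; -(4/19)*log2(4/19) = 0.473248; -(1/19)*log2(1/19) = 0.223575; -(5/19)*log2(5/19) = 0.506842. H = 0.510633 + 0.473248 + 0.223575 + 0.506842 = 1.7143

1.7143 bits


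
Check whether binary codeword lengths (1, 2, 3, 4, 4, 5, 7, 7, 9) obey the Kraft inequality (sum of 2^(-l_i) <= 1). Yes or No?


Kraft sum = sum(2^(-l_i)) = 1.0488, need <= 1. Result: violated (a binary prefix-free code with these lengths cannot exist)

No


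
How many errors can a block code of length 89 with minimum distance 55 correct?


Correction capability = floor((d-1)/2) = floor((55-1)/2) = 27

27 errors


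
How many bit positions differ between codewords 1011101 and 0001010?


Count differing positions: ^ . ^ . ^ ^ ^ = 5 differences

5


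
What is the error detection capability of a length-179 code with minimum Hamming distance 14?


Detection capability = d_min - 1 = 14 - 1 = 13

13 errors


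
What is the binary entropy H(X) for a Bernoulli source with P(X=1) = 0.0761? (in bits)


H = -p*log2(p) - (1-p)*log2(1-p). -0.0761*log2(0.0761) = 0.282785; -0.9239*log2(0.9239) = 0.105501. H = 0.282785 + 0.105501 = 0.3883

0.3883 bits


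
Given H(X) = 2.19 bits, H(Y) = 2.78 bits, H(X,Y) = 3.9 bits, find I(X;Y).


I(X;Y) = H(X) + H(Y) - H(X,Y) = 2.19 + 2.78 - 3.9 = 1.07

1.07 bits


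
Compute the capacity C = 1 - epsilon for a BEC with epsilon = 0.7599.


C = 1 - epsilon = 1 - 0.7599 = 0.2401

0.2401 bits


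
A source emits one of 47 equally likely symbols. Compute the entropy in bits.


H = log2(n) = log2(47) = 5.5546

5.5546 bits
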